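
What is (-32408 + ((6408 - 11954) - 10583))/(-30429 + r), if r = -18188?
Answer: 48537/48617 ≈ 0.99835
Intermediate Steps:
(-32408 + ((6408 - 11954) - 10583))/(-30429 + r) = (-32408 + ((6408 - 11954) - 10583))/(-30429 - 18188) = (-32408 + (-5546 - 10583))/(-48617) = (-32408 - 16129)*(-1/48617) = -48537*(-1/48617) = 48537/48617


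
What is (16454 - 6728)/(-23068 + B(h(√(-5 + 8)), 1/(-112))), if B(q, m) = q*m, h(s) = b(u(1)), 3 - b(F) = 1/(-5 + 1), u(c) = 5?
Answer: -4357248/10334477 ≈ -0.42162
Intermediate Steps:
b(F) = 13/4 (b(F) = 3 - 1/(-5 + 1) = 3 - 1/(-4) = 3 - 1*(-¼) = 3 + ¼ = 13/4)
h(s) = 13/4
B(q, m) = m*q
(16454 - 6728)/(-23068 + B(h(√(-5 + 8)), 1/(-112))) = (16454 - 6728)/(-23068 + (13/4)/(-112)) = 9726/(-23068 - 1/112*13/4) = 9726/(-23068 - 13/448) = 9726/(-10334477/448) = 9726*(-448/10334477) = -4357248/10334477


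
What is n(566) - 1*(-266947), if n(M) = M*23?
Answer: 279965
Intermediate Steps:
n(M) = 23*M
n(566) - 1*(-266947) = 23*566 - 1*(-266947) = 13018 + 266947 = 279965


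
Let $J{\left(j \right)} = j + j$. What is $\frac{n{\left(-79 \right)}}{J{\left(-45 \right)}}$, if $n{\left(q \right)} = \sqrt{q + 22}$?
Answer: $- \frac{i \sqrt{57}}{90} \approx - 0.083887 i$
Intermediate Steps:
$J{\left(j \right)} = 2 j$
$n{\left(q \right)} = \sqrt{22 + q}$
$\frac{n{\left(-79 \right)}}{J{\left(-45 \right)}} = \frac{\sqrt{22 - 79}}{2 \left(-45\right)} = \frac{\sqrt{-57}}{-90} = i \sqrt{57} \left(- \frac{1}{90}\right) = - \frac{i \sqrt{57}}{90}$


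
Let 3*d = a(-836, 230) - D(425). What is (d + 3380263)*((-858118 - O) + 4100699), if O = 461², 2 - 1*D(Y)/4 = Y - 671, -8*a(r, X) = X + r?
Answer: 10241474274955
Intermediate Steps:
a(r, X) = -X/8 - r/8 (a(r, X) = -(X + r)/8 = -X/8 - r/8)
D(Y) = 2692 - 4*Y (D(Y) = 8 - 4*(Y - 671) = 8 - 4*(-671 + Y) = 8 + (2684 - 4*Y) = 2692 - 4*Y)
O = 212521
d = -3665/12 (d = ((-⅛*230 - ⅛*(-836)) - (2692 - 4*425))/3 = ((-115/4 + 209/2) - (2692 - 1700))/3 = (303/4 - 1*992)/3 = (303/4 - 992)/3 = (⅓)*(-3665/4) = -3665/12 ≈ -305.42)
(d + 3380263)*((-858118 - O) + 4100699) = (-3665/12 + 3380263)*((-858118 - 1*212521) + 4100699) = 40559491*((-858118 - 212521) + 4100699)/12 = 40559491*(-1070639 + 4100699)/12 = (40559491/12)*3030060 = 10241474274955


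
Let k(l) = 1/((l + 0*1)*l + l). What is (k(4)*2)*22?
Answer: 11/5 ≈ 2.2000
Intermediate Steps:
k(l) = 1/(l + l²) (k(l) = 1/((l + 0)*l + l) = 1/(l*l + l) = 1/(l² + l) = 1/(l + l²))
(k(4)*2)*22 = ((1/(4*(1 + 4)))*2)*22 = (((¼)/5)*2)*22 = (((¼)*(⅕))*2)*22 = ((1/20)*2)*22 = (⅒)*22 = 11/5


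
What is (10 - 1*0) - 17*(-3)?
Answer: 61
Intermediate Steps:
(10 - 1*0) - 17*(-3) = (10 + 0) + 51 = 10 + 51 = 61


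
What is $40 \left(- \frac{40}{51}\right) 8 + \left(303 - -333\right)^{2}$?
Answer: $\frac{20616496}{51} \approx 4.0425 \cdot 10^{5}$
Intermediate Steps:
$40 \left(- \frac{40}{51}\right) 8 + \left(303 - -333\right)^{2} = 40 \left(\left(-40\right) \frac{1}{51}\right) 8 + \left(303 + 333\right)^{2} = 40 \left(- \frac{40}{51}\right) 8 + 636^{2} = \left(- \frac{1600}{51}\right) 8 + 404496 = - \frac{12800}{51} + 404496 = \frac{20616496}{51}$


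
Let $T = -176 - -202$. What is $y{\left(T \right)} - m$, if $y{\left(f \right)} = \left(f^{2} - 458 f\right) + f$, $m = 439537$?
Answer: $-450743$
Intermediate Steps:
$T = 26$ ($T = -176 + 202 = 26$)
$y{\left(f \right)} = f^{2} - 457 f$
$y{\left(T \right)} - m = 26 \left(-457 + 26\right) - 439537 = 26 \left(-431\right) - 439537 = -11206 - 439537 = -450743$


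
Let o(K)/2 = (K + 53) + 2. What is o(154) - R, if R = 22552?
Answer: -22134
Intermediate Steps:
o(K) = 110 + 2*K (o(K) = 2*((K + 53) + 2) = 2*((53 + K) + 2) = 2*(55 + K) = 110 + 2*K)
o(154) - R = (110 + 2*154) - 1*22552 = (110 + 308) - 22552 = 418 - 22552 = -22134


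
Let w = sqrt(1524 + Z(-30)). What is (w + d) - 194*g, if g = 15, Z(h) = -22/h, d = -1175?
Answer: -4085 + sqrt(343065)/15 ≈ -4046.0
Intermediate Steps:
w = sqrt(343065)/15 (w = sqrt(1524 - 22/(-30)) = sqrt(1524 - 22*(-1/30)) = sqrt(1524 + 11/15) = sqrt(22871/15) = sqrt(343065)/15 ≈ 39.048)
(w + d) - 194*g = (sqrt(343065)/15 - 1175) - 194*15 = (-1175 + sqrt(343065)/15) - 2910 = -4085 + sqrt(343065)/15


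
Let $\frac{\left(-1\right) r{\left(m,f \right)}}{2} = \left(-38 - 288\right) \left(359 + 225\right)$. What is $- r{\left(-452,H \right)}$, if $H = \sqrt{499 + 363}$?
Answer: $-380768$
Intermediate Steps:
$H = \sqrt{862} \approx 29.36$
$r{\left(m,f \right)} = 380768$ ($r{\left(m,f \right)} = - 2 \left(-38 - 288\right) \left(359 + 225\right) = - 2 \left(\left(-326\right) 584\right) = \left(-2\right) \left(-190384\right) = 380768$)
$- r{\left(-452,H \right)} = \left(-1\right) 380768 = -380768$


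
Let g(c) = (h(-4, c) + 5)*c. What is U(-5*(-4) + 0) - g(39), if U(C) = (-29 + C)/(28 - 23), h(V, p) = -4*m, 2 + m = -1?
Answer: -3324/5 ≈ -664.80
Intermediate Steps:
m = -3 (m = -2 - 1 = -3)
h(V, p) = 12 (h(V, p) = -4*(-3) = 12)
g(c) = 17*c (g(c) = (12 + 5)*c = 17*c)
U(C) = -29/5 + C/5 (U(C) = (-29 + C)/5 = (-29 + C)*(1/5) = -29/5 + C/5)
U(-5*(-4) + 0) - g(39) = (-29/5 + (-5*(-4) + 0)/5) - 17*39 = (-29/5 + (20 + 0)/5) - 1*663 = (-29/5 + (1/5)*20) - 663 = (-29/5 + 4) - 663 = -9/5 - 663 = -3324/5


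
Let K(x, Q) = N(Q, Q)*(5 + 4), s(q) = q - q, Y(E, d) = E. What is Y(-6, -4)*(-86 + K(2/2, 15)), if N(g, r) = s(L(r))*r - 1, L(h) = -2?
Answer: 570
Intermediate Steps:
s(q) = 0
N(g, r) = -1 (N(g, r) = 0*r - 1 = 0 - 1 = -1)
K(x, Q) = -9 (K(x, Q) = -(5 + 4) = -1*9 = -9)
Y(-6, -4)*(-86 + K(2/2, 15)) = -6*(-86 - 9) = -6*(-95) = 570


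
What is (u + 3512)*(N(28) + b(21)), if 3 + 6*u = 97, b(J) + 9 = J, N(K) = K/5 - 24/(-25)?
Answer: 4910512/75 ≈ 65474.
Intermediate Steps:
N(K) = 24/25 + K/5 (N(K) = K*(1/5) - 24*(-1/25) = K/5 + 24/25 = 24/25 + K/5)
b(J) = -9 + J
u = 47/3 (u = -1/2 + (1/6)*97 = -1/2 + 97/6 = 47/3 ≈ 15.667)
(u + 3512)*(N(28) + b(21)) = (47/3 + 3512)*((24/25 + (1/5)*28) + (-9 + 21)) = 10583*((24/25 + 28/5) + 12)/3 = 10583*(164/25 + 12)/3 = (10583/3)*(464/25) = 4910512/75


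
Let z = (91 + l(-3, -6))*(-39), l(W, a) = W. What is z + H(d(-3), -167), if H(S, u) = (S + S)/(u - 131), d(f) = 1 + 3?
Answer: -511372/149 ≈ -3432.0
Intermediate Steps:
d(f) = 4
H(S, u) = 2*S/(-131 + u) (H(S, u) = (2*S)/(-131 + u) = 2*S/(-131 + u))
z = -3432 (z = (91 - 3)*(-39) = 88*(-39) = -3432)
z + H(d(-3), -167) = -3432 + 2*4/(-131 - 167) = -3432 + 2*4/(-298) = -3432 + 2*4*(-1/298) = -3432 - 4/149 = -511372/149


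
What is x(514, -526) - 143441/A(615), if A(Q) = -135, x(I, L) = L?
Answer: 72431/135 ≈ 536.53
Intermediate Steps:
x(514, -526) - 143441/A(615) = -526 - 143441/(-135) = -526 - 143441*(-1/135) = -526 + 143441/135 = 72431/135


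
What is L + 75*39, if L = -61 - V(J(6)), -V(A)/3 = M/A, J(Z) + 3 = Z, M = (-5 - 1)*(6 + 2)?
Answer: 2816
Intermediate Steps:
M = -48 (M = -6*8 = -48)
J(Z) = -3 + Z
V(A) = 144/A (V(A) = -(-144)/A = 144/A)
L = -109 (L = -61 - 144/(-3 + 6) = -61 - 144/3 = -61 - 1*48 = -61 - 48 = -109)
L + 75*39 = -109 + 75*39 = -109 + 2925 = 2816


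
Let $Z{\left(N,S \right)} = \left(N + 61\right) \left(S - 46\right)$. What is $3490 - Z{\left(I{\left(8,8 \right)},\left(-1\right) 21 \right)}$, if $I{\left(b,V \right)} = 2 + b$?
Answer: $8247$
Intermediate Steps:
$Z{\left(N,S \right)} = \left(-46 + S\right) \left(61 + N\right)$ ($Z{\left(N,S \right)} = \left(61 + N\right) \left(-46 + S\right) = \left(-46 + S\right) \left(61 + N\right)$)
$3490 - Z{\left(I{\left(8,8 \right)},\left(-1\right) 21 \right)} = 3490 - \left(-2806 - 46 \left(2 + 8\right) + 61 \left(\left(-1\right) 21\right) + \left(2 + 8\right) \left(\left(-1\right) 21\right)\right) = 3490 - \left(-2806 - 460 + 61 \left(-21\right) + 10 \left(-21\right)\right) = 3490 - \left(-2806 - 460 - 1281 - 210\right) = 3490 - -4757 = 3490 + 4757 = 8247$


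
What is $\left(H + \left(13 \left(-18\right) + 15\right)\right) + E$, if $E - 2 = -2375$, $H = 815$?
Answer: $-1777$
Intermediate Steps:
$E = -2373$ ($E = 2 - 2375 = -2373$)
$\left(H + \left(13 \left(-18\right) + 15\right)\right) + E = \left(815 + \left(13 \left(-18\right) + 15\right)\right) - 2373 = \left(815 + \left(-234 + 15\right)\right) - 2373 = \left(815 - 219\right) - 2373 = 596 - 2373 = -1777$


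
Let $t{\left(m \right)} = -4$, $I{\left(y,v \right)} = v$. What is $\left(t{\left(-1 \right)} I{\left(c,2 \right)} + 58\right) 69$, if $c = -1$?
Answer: $3450$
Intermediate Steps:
$\left(t{\left(-1 \right)} I{\left(c,2 \right)} + 58\right) 69 = \left(\left(-4\right) 2 + 58\right) 69 = \left(-8 + 58\right) 69 = 50 \cdot 69 = 3450$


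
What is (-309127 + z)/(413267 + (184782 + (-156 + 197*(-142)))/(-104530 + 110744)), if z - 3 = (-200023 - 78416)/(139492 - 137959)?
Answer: -23384639759/31246406445 ≈ -0.74839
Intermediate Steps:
z = -13040/73 (z = 3 + (-200023 - 78416)/(139492 - 137959) = 3 - 278439/1533 = 3 - 278439*1/1533 = 3 - 13259/73 = -13040/73 ≈ -178.63)
(-309127 + z)/(413267 + (184782 + (-156 + 197*(-142)))/(-104530 + 110744)) = (-309127 - 13040/73)/(413267 + (184782 + (-156 + 197*(-142)))/(-104530 + 110744)) = -22579311/(73*(413267 + (184782 + (-156 - 27974))/6214)) = -22579311/(73*(413267 + (184782 - 28130)*(1/6214))) = -22579311/(73*(413267 + 156652*(1/6214))) = -22579311/(73*(413267 + 78326/3107)) = -22579311/(73*1284098895/3107) = -22579311/73*3107/1284098895 = -23384639759/31246406445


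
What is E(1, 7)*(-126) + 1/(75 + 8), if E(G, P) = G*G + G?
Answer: -20915/83 ≈ -251.99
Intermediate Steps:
E(G, P) = G + G**2 (E(G, P) = G**2 + G = G + G**2)
E(1, 7)*(-126) + 1/(75 + 8) = (1*(1 + 1))*(-126) + 1/(75 + 8) = (1*2)*(-126) + 1/83 = 2*(-126) + 1/83 = -252 + 1/83 = -20915/83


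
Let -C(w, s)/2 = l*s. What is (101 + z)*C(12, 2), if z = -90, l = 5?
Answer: -220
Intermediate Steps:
C(w, s) = -10*s
(101 + z)*C(12, 2) = (101 - 90)*(-10*2) = 11*(-20) = -220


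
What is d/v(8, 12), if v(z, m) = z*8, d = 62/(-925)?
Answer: -31/29600 ≈ -0.0010473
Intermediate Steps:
d = -62/925 (d = 62*(-1/925) = -62/925 ≈ -0.067027)
v(z, m) = 8*z
d/v(8, 12) = -62/(925*(8*8)) = -62/925/64 = -62/925*1/64 = -31/29600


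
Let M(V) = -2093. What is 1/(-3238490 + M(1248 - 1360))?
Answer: -1/3240583 ≈ -3.0859e-7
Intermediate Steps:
1/(-3238490 + M(1248 - 1360)) = 1/(-3238490 - 2093) = 1/(-3240583) = -1/3240583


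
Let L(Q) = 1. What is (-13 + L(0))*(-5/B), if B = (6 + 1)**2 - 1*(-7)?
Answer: 15/14 ≈ 1.0714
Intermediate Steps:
B = 56 (B = 7**2 + 7 = 49 + 7 = 56)
(-13 + L(0))*(-5/B) = (-13 + 1)*(-5/56) = -(-60)/56 = -12*(-5/56) = 15/14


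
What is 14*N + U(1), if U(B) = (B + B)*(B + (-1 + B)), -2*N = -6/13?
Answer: 68/13 ≈ 5.2308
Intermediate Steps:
N = 3/13 (N = -(-3)/13 = -½*(-6/13) = 3/13 ≈ 0.23077)
U(B) = 2*B*(-1 + 2*B) (U(B) = (2*B)*(-1 + 2*B) = 2*B*(-1 + 2*B))
14*N + U(1) = 14*(3/13) + 2*1*(-1 + 2*1) = 42/13 + 2*1*(-1 + 2) = 42/13 + 2*1*1 = 42/13 + 2 = 68/13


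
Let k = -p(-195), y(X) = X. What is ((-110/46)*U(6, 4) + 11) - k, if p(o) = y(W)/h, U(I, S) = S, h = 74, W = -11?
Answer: 2189/1702 ≈ 1.2861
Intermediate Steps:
p(o) = -11/74
k = 11/74 (k = -1*(-11/74) = 11/74 ≈ 0.14865)
((-110/46)*U(6, 4) + 11) - k = (-110/46*4 + 11) - 1*11/74 = (-110*1/46*4 + 11) - 11/74 = (-55/23*4 + 11) - 11/74 = (-220/23 + 11) - 11/74 = 33/23 - 11/74 = 2189/1702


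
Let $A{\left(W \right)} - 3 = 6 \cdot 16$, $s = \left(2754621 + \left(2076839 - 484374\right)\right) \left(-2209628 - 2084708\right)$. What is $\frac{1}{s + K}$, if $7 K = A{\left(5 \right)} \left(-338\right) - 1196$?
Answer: $- \frac{7}{130674935368930} \approx -5.3568 \cdot 10^{-14}$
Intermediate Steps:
$s = -18667847904896$ ($s = \left(2754621 + \left(2076839 - 484374\right)\right) \left(-4294336\right) = \left(2754621 + 1592465\right) \left(-4294336\right) = 4347086 \left(-4294336\right) = -18667847904896$)
$A{\left(W \right)} = 99$ ($A{\left(W \right)} = 3 + 6 \cdot 16 = 3 + 96 = 99$)
$K = - \frac{34658}{7}$ ($K = \frac{99 \left(-338\right) - 1196}{7} = \frac{-33462 - 1196}{7} = \frac{1}{7} \left(-34658\right) = - \frac{34658}{7} \approx -4951.1$)
$\frac{1}{s + K} = \frac{1}{-18667847904896 - \frac{34658}{7}} = \frac{1}{- \frac{130674935368930}{7}} = - \frac{7}{130674935368930}$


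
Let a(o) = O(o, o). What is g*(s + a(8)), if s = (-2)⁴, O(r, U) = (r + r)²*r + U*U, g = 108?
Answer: 229824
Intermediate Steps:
O(r, U) = U² + 4*r³ (O(r, U) = (2*r)²*r + U² = (4*r²)*r + U² = 4*r³ + U² = U² + 4*r³)
a(o) = o² + 4*o³
s = 16
g*(s + a(8)) = 108*(16 + 8²*(1 + 4*8)) = 108*(16 + 64*(1 + 32)) = 108*(16 + 64*33) = 108*(16 + 2112) = 108*2128 = 229824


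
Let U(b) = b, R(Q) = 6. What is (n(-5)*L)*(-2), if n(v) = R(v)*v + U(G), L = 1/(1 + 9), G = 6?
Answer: 24/5 ≈ 4.8000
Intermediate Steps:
L = 1/10 ≈ 0.10000
n(v) = 6 + 6*v (n(v) = 6*v + 6 = 6 + 6*v)
(n(-5)*L)*(-2) = ((6 + 6*(-5))*(1/10))*(-2) = ((6 - 30)*(1/10))*(-2) = -24*1/10*(-2) = -12/5*(-2) = 24/5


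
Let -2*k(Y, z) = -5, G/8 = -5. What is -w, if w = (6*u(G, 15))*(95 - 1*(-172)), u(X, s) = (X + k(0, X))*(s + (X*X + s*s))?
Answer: 110538000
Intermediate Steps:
G = -40 (G = 8*(-5) = -40)
k(Y, z) = 5/2 (k(Y, z) = -½*(-5) = 5/2)
u(X, s) = (5/2 + X)*(s + X² + s²) (u(X, s) = (X + 5/2)*(s + (X*X + s*s)) = (5/2 + X)*(s + (X² + s²)) = (5/2 + X)*(s + X² + s²))
w = -110538000 (w = (6*((-40)³ + (5/2)*15 + (5/2)*(-40)² + (5/2)*15² - 40*15 - 40*15²))*(95 - 1*(-172)) = (6*(-64000 + 75/2 + (5/2)*1600 + (5/2)*225 - 600 - 40*225))*(95 + 172) = (6*(-64000 + 75/2 + 4000 + 1125/2 - 600 - 9000))*267 = (6*(-69000))*267 = -414000*267 = -110538000)
-w = -1*(-110538000) = 110538000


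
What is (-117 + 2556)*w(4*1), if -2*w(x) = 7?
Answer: -17073/2 ≈ -8536.5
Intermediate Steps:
w(x) = -7/2 (w(x) = -½*7 = -7/2)
(-117 + 2556)*w(4*1) = (-117 + 2556)*(-7/2) = 2439*(-7/2) = -17073/2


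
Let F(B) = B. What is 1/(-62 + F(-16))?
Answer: -1/78 ≈ -0.012821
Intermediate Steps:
1/(-62 + F(-16)) = 1/(-62 - 16) = 1/(-78) = -1/78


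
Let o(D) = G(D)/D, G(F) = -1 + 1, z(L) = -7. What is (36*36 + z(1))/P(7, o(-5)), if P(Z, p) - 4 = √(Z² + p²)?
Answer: 1289/11 ≈ 117.18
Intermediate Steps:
G(F) = 0
o(D) = 0 (o(D) = 0/D = 0)
P(Z, p) = 4 + √(Z² + p²)
(36*36 + z(1))/P(7, o(-5)) = (36*36 - 7)/(4 + √(7² + 0²)) = (1296 - 7)/(4 + √(49 + 0)) = 1289/(4 + √49) = 1289/(4 + 7) = 1289/11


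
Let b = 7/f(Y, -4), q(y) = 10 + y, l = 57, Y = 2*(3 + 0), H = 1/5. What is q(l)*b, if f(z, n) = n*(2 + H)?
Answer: -2345/44 ≈ -53.295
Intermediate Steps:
H = 1/5 ≈ 0.20000
Y = 6 (Y = 2*3 = 6)
f(z, n) = 11*n/5 (f(z, n) = n*(2 + 1/5) = n*(11/5) = 11*n/5)
b = -35/44 (b = 7/(((11/5)*(-4))) = 7/(-44/5) = 7*(-5/44) = -35/44 ≈ -0.79545)
q(l)*b = (10 + 57)*(-35/44) = 67*(-35/44) = -2345/44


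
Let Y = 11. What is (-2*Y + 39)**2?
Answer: 289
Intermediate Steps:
(-2*Y + 39)**2 = (-2*11 + 39)**2 = (-22 + 39)**2 = 17**2 = 289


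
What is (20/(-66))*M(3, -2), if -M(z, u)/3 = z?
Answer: 30/11 ≈ 2.7273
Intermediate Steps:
M(z, u) = -3*z
(20/(-66))*M(3, -2) = (20/(-66))*(-3*3) = (20*(-1/66))*(-9) = -10/33*(-9) = 30/11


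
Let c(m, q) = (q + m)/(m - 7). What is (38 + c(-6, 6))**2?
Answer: 1444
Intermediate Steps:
c(m, q) = (m + q)/(-7 + m)
(38 + c(-6, 6))**2 = (38 + (-6 + 6)/(-7 - 6))**2 = (38 + 0/(-13))**2 = (38 - 1/13*0)**2 = (38 + 0)**2 = 38**2 = 1444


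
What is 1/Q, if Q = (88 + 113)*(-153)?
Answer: -1/30753 ≈ -3.2517e-5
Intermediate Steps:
Q = -30753 (Q = 201*(-153) = -30753)
1/Q = 1/(-30753) = -1/30753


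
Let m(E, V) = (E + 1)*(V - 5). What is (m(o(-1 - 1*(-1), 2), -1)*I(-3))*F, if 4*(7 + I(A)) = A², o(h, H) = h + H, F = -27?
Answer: -4617/2 ≈ -2308.5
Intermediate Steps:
o(h, H) = H + h
I(A) = -7 + A²/4
m(E, V) = (1 + E)*(-5 + V)
(m(o(-1 - 1*(-1), 2), -1)*I(-3))*F = ((-5 - 1 - 5*(2 + (-1 - 1*(-1))) + (2 + (-1 - 1*(-1)))*(-1))*(-7 + (¼)*(-3)²))*(-27) = ((-5 - 1 - 5*(2 + (-1 + 1)) + (2 + (-1 + 1))*(-1))*(-7 + (¼)*9))*(-27) = ((-5 - 1 - 5*(2 + 0) + (2 + 0)*(-1))*(-7 + 9/4))*(-27) = ((-5 - 1 - 5*2 + 2*(-1))*(-19/4))*(-27) = ((-5 - 1 - 10 - 2)*(-19/4))*(-27) = -18*(-19/4)*(-27) = (171/2)*(-27) = -4617/2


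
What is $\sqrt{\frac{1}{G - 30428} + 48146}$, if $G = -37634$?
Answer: $\frac{\sqrt{223033256077162}}{68062} \approx 219.42$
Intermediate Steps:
$\sqrt{\frac{1}{G - 30428} + 48146} = \sqrt{\frac{1}{-37634 - 30428} + 48146} = \sqrt{\frac{1}{-68062} + 48146} = \sqrt{- \frac{1}{68062} + 48146} = \sqrt{\frac{3276913051}{68062}} = \frac{\sqrt{223033256077162}}{68062}$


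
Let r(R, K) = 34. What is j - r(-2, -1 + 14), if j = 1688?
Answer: 1654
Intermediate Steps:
j - r(-2, -1 + 14) = 1688 - 1*34 = 1688 - 34 = 1654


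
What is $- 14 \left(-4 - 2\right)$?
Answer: $84$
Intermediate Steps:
$- 14 \left(-4 - 2\right) = \left(-14\right) \left(-6\right) = 84$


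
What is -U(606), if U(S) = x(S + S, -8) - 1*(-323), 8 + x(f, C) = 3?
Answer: -318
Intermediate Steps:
x(f, C) = -5 (x(f, C) = -8 + 3 = -5)
U(S) = 318 (U(S) = -5 - 1*(-323) = -5 + 323 = 318)
-U(606) = -1*318 = -318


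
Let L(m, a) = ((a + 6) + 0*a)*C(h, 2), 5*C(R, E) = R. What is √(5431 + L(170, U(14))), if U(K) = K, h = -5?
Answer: √5411 ≈ 73.559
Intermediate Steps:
C(R, E) = R/5
L(m, a) = -6 - a (L(m, a) = ((a + 6) + 0*a)*((⅕)*(-5)) = ((6 + a) + 0)*(-1) = (6 + a)*(-1) = -6 - a)
√(5431 + L(170, U(14))) = √(5431 + (-6 - 1*14)) = √(5431 + (-6 - 14)) = √(5431 - 20) = √5411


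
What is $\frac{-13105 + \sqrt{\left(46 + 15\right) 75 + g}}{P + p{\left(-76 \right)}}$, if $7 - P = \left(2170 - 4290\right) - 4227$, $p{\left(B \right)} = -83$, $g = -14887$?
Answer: $- \frac{13105}{6271} + \frac{2 i \sqrt{2578}}{6271} \approx -2.0898 + 0.016193 i$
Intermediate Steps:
$P = 6354$ ($P = 7 - \left(\left(2170 - 4290\right) - 4227\right) = 7 - \left(-2120 - 4227\right) = 7 - -6347 = 7 + 6347 = 6354$)
$\frac{-13105 + \sqrt{\left(46 + 15\right) 75 + g}}{P + p{\left(-76 \right)}} = \frac{-13105 + \sqrt{\left(46 + 15\right) 75 - 14887}}{6354 - 83} = \frac{-13105 + \sqrt{61 \cdot 75 - 14887}}{6271} = \left(-13105 + \sqrt{4575 - 14887}\right) \frac{1}{6271} = \left(-13105 + \sqrt{-10312}\right) \frac{1}{6271} = \left(-13105 + 2 i \sqrt{2578}\right) \frac{1}{6271} = - \frac{13105}{6271} + \frac{2 i \sqrt{2578}}{6271}$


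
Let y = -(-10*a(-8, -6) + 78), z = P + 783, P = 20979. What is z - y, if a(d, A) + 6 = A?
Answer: 21960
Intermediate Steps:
a(d, A) = -6 + A
z = 21762 (z = 20979 + 783 = 21762)
y = -198 (y = -(-10*(-6 - 6) + 78) = -(-10*(-12) + 78) = -(120 + 78) = -1*198 = -198)
z - y = 21762 - 1*(-198) = 21762 + 198 = 21960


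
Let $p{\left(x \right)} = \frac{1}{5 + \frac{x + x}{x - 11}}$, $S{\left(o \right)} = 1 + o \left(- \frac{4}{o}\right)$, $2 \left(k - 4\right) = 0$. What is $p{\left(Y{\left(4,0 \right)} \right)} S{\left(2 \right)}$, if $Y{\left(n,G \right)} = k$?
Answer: $- \frac{7}{9} \approx -0.77778$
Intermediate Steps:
$k = 4$ ($k = 4 + \frac{1}{2} \cdot 0 = 4 + 0 = 4$)
$Y{\left(n,G \right)} = 4$
$S{\left(o \right)} = -3$ ($S{\left(o \right)} = 1 - 4 = -3$)
$p{\left(x \right)} = \frac{1}{5 + \frac{2 x}{-11 + x}}$
$p{\left(Y{\left(4,0 \right)} \right)} S{\left(2 \right)} = \frac{-11 + 4}{-55 + 7 \cdot 4} \left(-3\right) = \frac{1}{-55 + 28} \left(-7\right) \left(-3\right) = \frac{1}{-27} \left(-7\right) \left(-3\right) = \left(- \frac{1}{27}\right) \left(-7\right) \left(-3\right) = \frac{7}{27} \left(-3\right) = - \frac{7}{9}$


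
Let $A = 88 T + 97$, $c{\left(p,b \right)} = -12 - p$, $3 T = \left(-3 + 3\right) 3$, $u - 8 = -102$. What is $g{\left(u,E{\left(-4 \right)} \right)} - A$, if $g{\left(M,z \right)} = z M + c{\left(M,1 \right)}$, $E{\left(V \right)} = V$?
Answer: $361$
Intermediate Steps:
$u = -94$ ($u = 8 - 102 = -94$)
$T = 0$ ($T = \frac{\left(-3 + 3\right) 3}{3} = \frac{0 \cdot 3}{3} = \frac{1}{3} \cdot 0 = 0$)
$g{\left(M,z \right)} = -12 - M + M z$ ($g{\left(M,z \right)} = z M - \left(12 + M\right) = M z - \left(12 + M\right) = -12 - M + M z$)
$A = 97$ ($A = 88 \cdot 0 + 97 = 0 + 97 = 97$)
$g{\left(u,E{\left(-4 \right)} \right)} - A = \left(-12 - -94 - -376\right) - 97 = \left(-12 + 94 + 376\right) - 97 = 458 - 97 = 361$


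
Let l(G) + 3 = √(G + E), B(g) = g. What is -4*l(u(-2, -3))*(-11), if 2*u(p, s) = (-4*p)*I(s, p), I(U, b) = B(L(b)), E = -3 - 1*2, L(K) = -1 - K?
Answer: -132 + 44*I ≈ -132.0 + 44.0*I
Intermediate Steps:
E = -5 (E = -3 - 2 = -5)
I(U, b) = -1 - b
u(p, s) = -2*p*(-1 - p) (u(p, s) = ((-4*p)*(-1 - p))/2 = (-4*p*(-1 - p))/2 = -2*p*(-1 - p))
l(G) = -3 + √(-5 + G) (l(G) = -3 + √(G - 5) = -3 + √(-5 + G))
-4*l(u(-2, -3))*(-11) = -4*(-3 + √(-5 + 2*(-2)*(1 - 2)))*(-11) = -4*(-3 + √(-5 + 2*(-2)*(-1)))*(-11) = -4*(-3 + √(-5 + 4))*(-11) = -4*(-3 + √(-1))*(-11) = -4*(-3 + I)*(-11) = (12 - 4*I)*(-11) = -132 + 44*I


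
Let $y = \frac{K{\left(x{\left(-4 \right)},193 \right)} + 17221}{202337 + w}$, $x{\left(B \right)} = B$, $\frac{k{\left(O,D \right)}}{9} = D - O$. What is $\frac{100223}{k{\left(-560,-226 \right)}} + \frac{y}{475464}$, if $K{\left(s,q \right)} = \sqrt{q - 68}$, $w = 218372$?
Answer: $\frac{3341300930298829}{100216023971976} + \frac{5 \sqrt{5}}{200031983976} \approx 33.341$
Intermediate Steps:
$k{\left(O,D \right)} = - 9 O + 9 D$ ($k{\left(O,D \right)} = 9 \left(D - O\right) = - 9 O + 9 D$)
$K{\left(s,q \right)} = \sqrt{-68 + q}$
$y = \frac{17221}{420709} + \frac{5 \sqrt{5}}{420709}$ ($y = \frac{\sqrt{-68 + 193} + 17221}{202337 + 218372} = \frac{\sqrt{125} + 17221}{420709} = \left(5 \sqrt{5} + 17221\right) \frac{1}{420709} = \left(17221 + 5 \sqrt{5}\right) \frac{1}{420709} = \frac{17221}{420709} + \frac{5 \sqrt{5}}{420709} \approx 0.04096$)
$\frac{100223}{k{\left(-560,-226 \right)}} + \frac{y}{475464} = \frac{100223}{\left(-9\right) \left(-560\right) + 9 \left(-226\right)} + \frac{\frac{17221}{420709} + \frac{5 \sqrt{5}}{420709}}{475464} = \frac{100223}{5040 - 2034} + \left(\frac{17221}{420709} + \frac{5 \sqrt{5}}{420709}\right) \frac{1}{475464} = \frac{100223}{3006} + \left(\frac{17221}{200031983976} + \frac{5 \sqrt{5}}{200031983976}\right) = \frac{3341300930298829}{100216023971976} + \frac{5 \sqrt{5}}{200031983976}$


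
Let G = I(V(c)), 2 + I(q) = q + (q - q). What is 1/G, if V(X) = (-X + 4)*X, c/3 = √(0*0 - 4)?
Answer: 17/866 - 6*I/433 ≈ 0.01963 - 0.013857*I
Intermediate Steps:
c = 6*I (c = 3*√(0*0 - 4) = 3*√(0 - 4) = 3*√(-4) = 3*(2*I) = 6*I ≈ 6.0*I)
V(X) = X*(4 - X) (V(X) = (4 - X)*X = X*(4 - X))
I(q) = -2 + q (I(q) = -2 + (q + (q - q)) = -2 + (q + 0) = -2 + q)
G = -2 + 6*I*(4 - 6*I) (G = -2 + (6*I)*(4 - 6*I) = -2 + 6*I*(4 - 6*I) ≈ 34.0 + 24.0*I)
1/G = 1/(34 + 24*I) = (34 - 24*I)/1732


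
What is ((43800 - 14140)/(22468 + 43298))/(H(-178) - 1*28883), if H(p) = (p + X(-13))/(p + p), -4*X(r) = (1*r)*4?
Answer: -5279480/338109023589 ≈ -1.5615e-5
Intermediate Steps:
X(r) = -r (X(r) = -1*r*4/4 = -r*4/4 = -r)
H(p) = (13 + p)/(2*p) (H(p) = (p - 1*(-13))/(p + p) = (p + 13)/((2*p)) = (13 + p)*(1/(2*p)) = (13 + p)/(2*p))
((43800 - 14140)/(22468 + 43298))/(H(-178) - 1*28883) = ((43800 - 14140)/(22468 + 43298))/((1/2)*(13 - 178)/(-178) - 1*28883) = (29660/65766)/((1/2)*(-1/178)*(-165) - 28883) = (29660*(1/65766))/(165/356 - 28883) = 14830/(32883*(-10282183/356)) = (14830/32883)*(-356/10282183) = -5279480/338109023589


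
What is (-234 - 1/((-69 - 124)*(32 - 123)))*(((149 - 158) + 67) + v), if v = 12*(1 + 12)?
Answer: -879485002/17563 ≈ -50076.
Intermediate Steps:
v = 156 (v = 12*13 = 156)
(-234 - 1/((-69 - 124)*(32 - 123)))*(((149 - 158) + 67) + v) = (-234 - 1/((-69 - 124)*(32 - 123)))*(((149 - 158) + 67) + 156) = (-234 - 1/((-193*(-91))))*((-9 + 67) + 156) = (-234 - 1/17563)*(58 + 156) = (-234 - 1*1/17563)*214 = (-234 - 1/17563)*214 = -4109743/17563*214 = -879485002/17563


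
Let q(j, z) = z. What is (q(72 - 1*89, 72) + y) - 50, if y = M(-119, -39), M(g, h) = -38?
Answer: -16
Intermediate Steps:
y = -38
(q(72 - 1*89, 72) + y) - 50 = (72 - 38) - 50 = 34 - 50 = -16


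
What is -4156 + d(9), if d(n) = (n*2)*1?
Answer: -4138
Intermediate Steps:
d(n) = 2*n (d(n) = (2*n)*1 = 2*n)
-4156 + d(9) = -4156 + 2*9 = -4156 + 18 = -4138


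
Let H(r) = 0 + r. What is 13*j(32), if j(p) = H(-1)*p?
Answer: -416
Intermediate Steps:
H(r) = r
j(p) = -p
13*j(32) = 13*(-1*32) = 13*(-32) = -416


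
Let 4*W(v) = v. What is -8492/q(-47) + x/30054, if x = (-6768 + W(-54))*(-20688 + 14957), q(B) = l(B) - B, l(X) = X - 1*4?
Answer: 68446279/20036 ≈ 3416.2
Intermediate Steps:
W(v) = v/4
l(X) = -4 + X (l(X) = X - 4 = -4 + X)
q(B) = -4 (q(B) = (-4 + B) - B = -4)
x = 77729553/2 (x = (-6768 + (¼)*(-54))*(-20688 + 14957) = (-6768 - 27/2)*(-5731) = -13563/2*(-5731) = 77729553/2 ≈ 3.8865e+7)
-8492/q(-47) + x/30054 = -8492/(-4) + (77729553/2)/30054 = -8492*(-¼) + (77729553/2)*(1/30054) = 2123 + 25909851/20036 = 68446279/20036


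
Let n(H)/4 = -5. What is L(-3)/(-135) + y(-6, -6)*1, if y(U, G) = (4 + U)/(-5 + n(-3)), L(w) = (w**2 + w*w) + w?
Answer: -7/225 ≈ -0.031111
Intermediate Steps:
L(w) = w + 2*w**2 (L(w) = (w**2 + w**2) + w = 2*w**2 + w = w + 2*w**2)
n(H) = -20 (n(H) = 4*(-5) = -20)
y(U, G) = -4/25 - U/25 (y(U, G) = (4 + U)/(-5 - 20) = (4 + U)/(-25) = (4 + U)*(-1/25) = -4/25 - U/25)
L(-3)/(-135) + y(-6, -6)*1 = -3*(1 + 2*(-3))/(-135) + (-4/25 - 1/25*(-6))*1 = -3*(1 - 6)*(-1/135) + (-4/25 + 6/25)*1 = -3*(-5)*(-1/135) + (2/25)*1 = 15*(-1/135) + 2/25 = -1/9 + 2/25 = -7/225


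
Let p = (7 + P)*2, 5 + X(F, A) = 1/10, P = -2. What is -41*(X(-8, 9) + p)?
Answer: -2091/10 ≈ -209.10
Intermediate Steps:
X(F, A) = -49/10 (X(F, A) = -5 + 1/10 = -5 + ⅒ = -49/10)
p = 10 (p = (7 - 2)*2 = 5*2 = 10)
-41*(X(-8, 9) + p) = -41*(-49/10 + 10) = -41*51/10 = -2091/10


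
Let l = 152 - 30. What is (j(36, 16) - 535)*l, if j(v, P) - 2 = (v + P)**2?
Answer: 264862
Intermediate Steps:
l = 122
j(v, P) = 2 + (P + v)**2 (j(v, P) = 2 + (v + P)**2 = 2 + (P + v)**2)
(j(36, 16) - 535)*l = ((2 + (16 + 36)**2) - 535)*122 = ((2 + 52**2) - 535)*122 = ((2 + 2704) - 535)*122 = (2706 - 535)*122 = 2171*122 = 264862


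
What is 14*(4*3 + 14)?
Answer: 364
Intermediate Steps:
14*(4*3 + 14) = 14*(12 + 14) = 14*26 = 364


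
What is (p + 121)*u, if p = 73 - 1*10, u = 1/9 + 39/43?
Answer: 72496/387 ≈ 187.33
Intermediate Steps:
u = 394/387 (u = 1*(1/9) + 39*(1/43) = 1/9 + 39/43 = 394/387 ≈ 1.0181)
p = 63 (p = 73 - 10 = 63)
(p + 121)*u = (63 + 121)*(394/387) = 184*(394/387) = 72496/387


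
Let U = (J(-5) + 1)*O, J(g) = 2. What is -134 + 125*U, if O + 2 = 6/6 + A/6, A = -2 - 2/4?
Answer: -2661/4 ≈ -665.25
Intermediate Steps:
A = -5/2 (A = -2 - 2*1/4 = -2 - 1/2 = -5/2 ≈ -2.5000)
O = -17/12 (O = -2 + (6/6 - 5/2/6) = -2 + (6*(1/6) - 5/2*1/6) = -2 + (1 - 5/12) = -2 + 7/12 = -17/12 ≈ -1.4167)
U = -17/4 (U = (2 + 1)*(-17/12) = 3*(-17/12) = -17/4 ≈ -4.2500)
-134 + 125*U = -134 + 125*(-17/4) = -134 - 2125/4 = -2661/4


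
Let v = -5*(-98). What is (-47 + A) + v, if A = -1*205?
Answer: 238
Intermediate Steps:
v = 490
A = -205
(-47 + A) + v = (-47 - 205) + 490 = -252 + 490 = 238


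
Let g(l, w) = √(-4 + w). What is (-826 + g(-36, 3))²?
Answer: (826 - I)² ≈ 6.8228e+5 - 1652.0*I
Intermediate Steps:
(-826 + g(-36, 3))² = (-826 + √(-4 + 3))² = (-826 + √(-1))² = (-826 + I)²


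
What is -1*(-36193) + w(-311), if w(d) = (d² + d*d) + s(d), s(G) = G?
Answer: 229324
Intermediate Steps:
w(d) = d + 2*d² (w(d) = (d² + d*d) + d = (d² + d²) + d = 2*d² + d = d + 2*d²)
-1*(-36193) + w(-311) = -1*(-36193) - 311*(1 + 2*(-311)) = 36193 - 311*(1 - 622) = 36193 - 311*(-621) = 36193 + 193131 = 229324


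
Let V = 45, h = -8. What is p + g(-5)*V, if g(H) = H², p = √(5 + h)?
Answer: 1125 + I*√3 ≈ 1125.0 + 1.732*I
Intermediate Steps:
p = I*√3 (p = √(5 - 8) = √(-3) = I*√3 ≈ 1.732*I)
p + g(-5)*V = I*√3 + (-5)²*45 = I*√3 + 25*45 = I*√3 + 1125 = 1125 + I*√3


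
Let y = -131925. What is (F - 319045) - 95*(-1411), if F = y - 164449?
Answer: -481374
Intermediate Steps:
F = -296374 (F = -131925 - 164449 = -296374)
(F - 319045) - 95*(-1411) = (-296374 - 319045) - 95*(-1411) = -615419 + 134045 = -481374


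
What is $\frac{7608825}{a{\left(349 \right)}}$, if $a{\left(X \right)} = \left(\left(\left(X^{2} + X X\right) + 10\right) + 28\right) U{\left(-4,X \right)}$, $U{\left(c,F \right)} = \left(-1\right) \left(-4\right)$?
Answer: $\frac{1521765}{194912} \approx 7.8074$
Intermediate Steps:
$U{\left(c,F \right)} = 4$
$a{\left(X \right)} = 152 + 8 X^{2}$ ($a{\left(X \right)} = \left(\left(\left(X^{2} + X X\right) + 10\right) + 28\right) 4 = \left(\left(\left(X^{2} + X^{2}\right) + 10\right) + 28\right) 4 = \left(\left(2 X^{2} + 10\right) + 28\right) 4 = \left(\left(10 + 2 X^{2}\right) + 28\right) 4 = \left(38 + 2 X^{2}\right) 4 = 152 + 8 X^{2}$)
$\frac{7608825}{a{\left(349 \right)}} = \frac{7608825}{152 + 8 \cdot 349^{2}} = \frac{7608825}{152 + 8 \cdot 121801} = \frac{7608825}{152 + 974408} = \frac{7608825}{974560} = 7608825 \cdot \frac{1}{974560} = \frac{1521765}{194912}$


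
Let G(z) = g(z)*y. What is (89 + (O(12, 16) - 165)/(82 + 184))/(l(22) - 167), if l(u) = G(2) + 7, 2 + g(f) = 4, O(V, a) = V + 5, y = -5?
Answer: -11763/22610 ≈ -0.52026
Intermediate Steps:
O(V, a) = 5 + V
g(f) = 2 (g(f) = -2 + 4 = 2)
G(z) = -10 (G(z) = 2*(-5) = -10)
l(u) = -3 (l(u) = -10 + 7 = -3)
(89 + (O(12, 16) - 165)/(82 + 184))/(l(22) - 167) = (89 + ((5 + 12) - 165)/(82 + 184))/(-3 - 167) = (89 + (17 - 165)/266)/(-170) = (89 - 148*1/266)*(-1/170) = (89 - 74/133)*(-1/170) = (11763/133)*(-1/170) = -11763/22610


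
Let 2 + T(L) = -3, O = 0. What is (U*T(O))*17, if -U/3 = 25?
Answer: 6375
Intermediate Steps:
T(L) = -5 (T(L) = -2 - 3 = -5)
U = -75 (U = -3*25 = -75)
(U*T(O))*17 = -75*(-5)*17 = 375*17 = 6375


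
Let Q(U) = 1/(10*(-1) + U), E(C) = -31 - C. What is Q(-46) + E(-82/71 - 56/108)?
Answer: -3150181/107352 ≈ -29.344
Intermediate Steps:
Q(U) = 1/(-10 + U)
Q(-46) + E(-82/71 - 56/108) = 1/(-10 - 46) + (-31 - (-82/71 - 56/108)) = 1/(-56) + (-31 - (-82*1/71 - 56*1/108)) = -1/56 + (-31 - (-82/71 - 14/27)) = -1/56 + (-31 - 1*(-3208/1917)) = -1/56 + (-31 + 3208/1917) = -1/56 - 56219/1917 = -3150181/107352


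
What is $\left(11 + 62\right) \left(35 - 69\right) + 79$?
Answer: $-2403$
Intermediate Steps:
$\left(11 + 62\right) \left(35 - 69\right) + 79 = 73 \left(35 - 69\right) + 79 = 73 \left(-34\right) + 79 = -2482 + 79 = -2403$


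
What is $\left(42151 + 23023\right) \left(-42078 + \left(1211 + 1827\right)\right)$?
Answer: $-2544392960$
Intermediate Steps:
$\left(42151 + 23023\right) \left(-42078 + \left(1211 + 1827\right)\right) = 65174 \left(-42078 + 3038\right) = 65174 \left(-39040\right) = -2544392960$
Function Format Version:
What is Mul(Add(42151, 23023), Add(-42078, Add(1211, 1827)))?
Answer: -2544392960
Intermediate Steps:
Mul(Add(42151, 23023), Add(-42078, Add(1211, 1827))) = Mul(65174, Add(-42078, 3038)) = Mul(65174, -39040) = -2544392960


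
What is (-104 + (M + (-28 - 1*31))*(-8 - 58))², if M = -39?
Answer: 40500496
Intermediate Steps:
(-104 + (M + (-28 - 1*31))*(-8 - 58))² = (-104 + (-39 + (-28 - 1*31))*(-8 - 58))² = (-104 + (-39 + (-28 - 31))*(-66))² = (-104 + (-39 - 59)*(-66))² = (-104 - 98*(-66))² = (-104 + 6468)² = 6364² = 40500496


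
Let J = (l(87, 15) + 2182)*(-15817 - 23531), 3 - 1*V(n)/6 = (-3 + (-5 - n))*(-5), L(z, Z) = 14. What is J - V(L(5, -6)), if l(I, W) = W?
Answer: -86446914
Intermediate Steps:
V(n) = -222 - 30*n (V(n) = 18 - 6*(-3 + (-5 - n))*(-5) = 18 - 6*(-8 - n)*(-5) = 18 - 6*(40 + 5*n) = 18 + (-240 - 30*n) = -222 - 30*n)
J = -86447556 (J = (15 + 2182)*(-15817 - 23531) = 2197*(-39348) = -86447556)
J - V(L(5, -6)) = -86447556 - (-222 - 30*14) = -86447556 - (-222 - 420) = -86447556 - 1*(-642) = -86447556 + 642 = -86446914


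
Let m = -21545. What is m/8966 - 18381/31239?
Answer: -279282767/93362958 ≈ -2.9914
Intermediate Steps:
m/8966 - 18381/31239 = -21545/8966 - 18381/31239 = -21545*1/8966 - 18381*1/31239 = -21545/8966 - 6127/10413 = -279282767/93362958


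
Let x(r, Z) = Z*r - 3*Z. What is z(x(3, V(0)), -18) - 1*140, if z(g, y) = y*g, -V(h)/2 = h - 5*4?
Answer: -140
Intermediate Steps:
V(h) = 40 - 2*h (V(h) = -2*(h - 5*4) = -2*(h - 20) = -2*(-20 + h) = 40 - 2*h)
x(r, Z) = -3*Z + Z*r
z(g, y) = g*y
z(x(3, V(0)), -18) - 1*140 = ((40 - 2*0)*(-3 + 3))*(-18) - 1*140 = ((40 + 0)*0)*(-18) - 140 = (40*0)*(-18) - 140 = 0*(-18) - 140 = 0 - 140 = -140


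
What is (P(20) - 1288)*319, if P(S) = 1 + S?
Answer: -404173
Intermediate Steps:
(P(20) - 1288)*319 = ((1 + 20) - 1288)*319 = (21 - 1288)*319 = -1267*319 = -404173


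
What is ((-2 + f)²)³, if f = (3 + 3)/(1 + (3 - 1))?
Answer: 0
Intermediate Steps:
f = 2 (f = 6/(1 + 2) = 6/3 = 6*(⅓) = 2)
((-2 + f)²)³ = ((-2 + 2)²)³ = (0²)³ = 0³ = 0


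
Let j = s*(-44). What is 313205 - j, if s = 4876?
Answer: 527749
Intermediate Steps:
j = -214544 (j = 4876*(-44) = -214544)
313205 - j = 313205 - 1*(-214544) = 313205 + 214544 = 527749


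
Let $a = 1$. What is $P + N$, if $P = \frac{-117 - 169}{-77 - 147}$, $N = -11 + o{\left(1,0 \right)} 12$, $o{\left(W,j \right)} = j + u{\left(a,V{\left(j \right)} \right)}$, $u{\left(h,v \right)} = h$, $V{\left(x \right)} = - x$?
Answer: $\frac{255}{112} \approx 2.2768$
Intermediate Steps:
$o{\left(W,j \right)} = 1 + j$ ($o{\left(W,j \right)} = j + 1 = 1 + j$)
$N = 1$ ($N = -11 + \left(1 + 0\right) 12 = -11 + 1 \cdot 12 = -11 + 12 = 1$)
$P = \frac{143}{112}$ ($P = - \frac{286}{-224} = \left(-286\right) \left(- \frac{1}{224}\right) = \frac{143}{112} \approx 1.2768$)
$P + N = \frac{143}{112} + 1 = \frac{255}{112}$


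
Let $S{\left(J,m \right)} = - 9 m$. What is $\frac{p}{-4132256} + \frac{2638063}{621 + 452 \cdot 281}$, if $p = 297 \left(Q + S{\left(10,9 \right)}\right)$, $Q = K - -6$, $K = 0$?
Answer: $\frac{265951089883}{12863712928} \approx 20.675$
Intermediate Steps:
$Q = 6$ ($Q = 0 - -6 = 0 + 6 = 6$)
$p = -22275$ ($p = 297 \left(6 - 81\right) = 297 \left(-75\right) = -22275$)
$\frac{p}{-4132256} + \frac{2638063}{621 + 452 \cdot 281} = - \frac{22275}{-4132256} + \frac{2638063}{621 + 452 \cdot 281} = \left(-22275\right) \left(- \frac{1}{4132256}\right) + \frac{2638063}{621 + 127012} = \frac{22275}{4132256} + \frac{2638063}{127633} = \frac{22275}{4132256} + 2638063 \cdot \frac{1}{127633} = \frac{22275}{4132256} + \frac{64343}{3113} = \frac{265951089883}{12863712928}$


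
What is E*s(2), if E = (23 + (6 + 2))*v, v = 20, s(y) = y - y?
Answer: 0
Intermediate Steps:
s(y) = 0
E = 620 (E = (23 + (6 + 2))*20 = (23 + 8)*20 = 31*20 = 620)
E*s(2) = 620*0 = 0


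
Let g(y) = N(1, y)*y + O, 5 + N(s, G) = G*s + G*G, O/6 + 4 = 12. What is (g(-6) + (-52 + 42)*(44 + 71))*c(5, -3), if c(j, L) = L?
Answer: 3756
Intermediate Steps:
O = 48 (O = -24 + 6*12 = -24 + 72 = 48)
N(s, G) = -5 + G**2 + G*s (N(s, G) = -5 + (G*s + G*G) = -5 + (G*s + G**2) = -5 + (G**2 + G*s) = -5 + G**2 + G*s)
g(y) = 48 + y*(-5 + y + y**2) (g(y) = (-5 + y**2 + y*1)*y + 48 = (-5 + y**2 + y)*y + 48 = (-5 + y + y**2)*y + 48 = y*(-5 + y + y**2) + 48 = 48 + y*(-5 + y + y**2))
(g(-6) + (-52 + 42)*(44 + 71))*c(5, -3) = ((48 - 6*(-5 - 6 + (-6)**2)) + (-52 + 42)*(44 + 71))*(-3) = ((48 - 6*(-5 - 6 + 36)) - 10*115)*(-3) = ((48 - 6*25) - 1150)*(-3) = ((48 - 150) - 1150)*(-3) = (-102 - 1150)*(-3) = -1252*(-3) = 3756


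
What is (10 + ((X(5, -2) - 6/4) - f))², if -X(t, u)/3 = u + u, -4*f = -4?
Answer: 1521/4 ≈ 380.25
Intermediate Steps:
f = 1 (f = -¼*(-4) = 1)
X(t, u) = -6*u (X(t, u) = -3*(u + u) = -6*u)
(10 + ((X(5, -2) - 6/4) - f))² = (10 + ((-6*(-2) - 6/4) - 1*1))² = (10 + ((12 - 6/4) - 1))² = (10 + ((12 - 1*3/2) - 1))² = (10 + ((12 - 3/2) - 1))² = (10 + (21/2 - 1))² = (10 + 19/2)² = (39/2)² = 1521/4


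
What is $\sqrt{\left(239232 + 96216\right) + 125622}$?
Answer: $3 \sqrt{51230} \approx 679.02$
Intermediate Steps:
$\sqrt{\left(239232 + 96216\right) + 125622} = \sqrt{335448 + 125622} = \sqrt{461070} = 3 \sqrt{51230}$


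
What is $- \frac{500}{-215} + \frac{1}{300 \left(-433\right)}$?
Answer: $\frac{12989957}{5585700} \approx 2.3256$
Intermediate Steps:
$- \frac{500}{-215} + \frac{1}{300 \left(-433\right)} = \left(-500\right) \left(- \frac{1}{215}\right) + \frac{1}{300} \left(- \frac{1}{433}\right) = \frac{100}{43} - \frac{1}{129900} = \frac{12989957}{5585700}$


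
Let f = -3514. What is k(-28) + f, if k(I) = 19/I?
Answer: -98411/28 ≈ -3514.7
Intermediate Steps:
k(-28) + f = 19/(-28) - 3514 = 19*(-1/28) - 3514 = -19/28 - 3514 = -98411/28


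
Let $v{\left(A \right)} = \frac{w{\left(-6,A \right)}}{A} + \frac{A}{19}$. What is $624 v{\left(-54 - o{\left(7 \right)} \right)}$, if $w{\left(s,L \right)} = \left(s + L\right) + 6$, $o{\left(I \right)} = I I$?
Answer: $- \frac{52416}{19} \approx -2758.7$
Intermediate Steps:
$o{\left(I \right)} = I^{2}$
$w{\left(s,L \right)} = 6 + L + s$ ($w{\left(s,L \right)} = \left(L + s\right) + 6 = 6 + L + s$)
$v{\left(A \right)} = 1 + \frac{A}{19}$ ($v{\left(A \right)} = \frac{6 + A - 6}{A} + \frac{A}{19} = \frac{A}{A} + A \frac{1}{19} = 1 + \frac{A}{19}$)
$624 v{\left(-54 - o{\left(7 \right)} \right)} = 624 \left(1 + \frac{-54 - 7^{2}}{19}\right) = 624 \left(1 + \frac{-54 - 49}{19}\right) = 624 \left(1 + \frac{1}{19} \left(-103\right)\right) = 624 \left(1 - \frac{103}{19}\right) = 624 \left(- \frac{84}{19}\right) = - \frac{52416}{19}$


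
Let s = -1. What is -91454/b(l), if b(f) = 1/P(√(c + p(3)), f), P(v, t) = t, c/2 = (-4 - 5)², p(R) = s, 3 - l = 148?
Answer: 13260830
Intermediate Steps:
l = -145 (l = 3 - 1*148 = 3 - 148 = -145)
p(R) = -1
c = 162 (c = 2*(-4 - 5)² = 2*(-9)² = 2*81 = 162)
b(f) = 1/f
-91454/b(l) = -91454/(1/(-145)) = -91454/(-1/145) = -91454*(-145) = 13260830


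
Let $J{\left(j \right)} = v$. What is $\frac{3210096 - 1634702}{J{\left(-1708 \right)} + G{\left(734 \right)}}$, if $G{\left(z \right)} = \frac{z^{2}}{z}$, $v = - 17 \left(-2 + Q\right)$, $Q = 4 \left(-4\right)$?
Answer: $\frac{787697}{520} \approx 1514.8$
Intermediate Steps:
$Q = -16$
$v = 306$ ($v = - 17 \left(-2 - 16\right) = \left(-17\right) \left(-18\right) = 306$)
$J{\left(j \right)} = 306$
$G{\left(z \right)} = z$
$\frac{3210096 - 1634702}{J{\left(-1708 \right)} + G{\left(734 \right)}} = \frac{3210096 - 1634702}{306 + 734} = \frac{1575394}{1040} = 1575394 \cdot \frac{1}{1040} = \frac{787697}{520}$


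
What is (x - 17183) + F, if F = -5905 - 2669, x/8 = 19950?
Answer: 133843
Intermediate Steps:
x = 159600 (x = 8*19950 = 159600)
F = -8574
(x - 17183) + F = (159600 - 17183) - 8574 = 142417 - 8574 = 133843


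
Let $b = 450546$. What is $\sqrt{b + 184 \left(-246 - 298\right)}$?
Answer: $5 \sqrt{14018} \approx 591.99$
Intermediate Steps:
$\sqrt{b + 184 \left(-246 - 298\right)} = \sqrt{450546 + 184 \left(-246 - 298\right)} = \sqrt{450546 + 184 \left(-544\right)} = \sqrt{450546 - 100096} = \sqrt{350450} = 5 \sqrt{14018}$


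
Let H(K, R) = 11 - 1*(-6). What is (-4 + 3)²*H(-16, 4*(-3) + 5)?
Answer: 17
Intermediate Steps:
H(K, R) = 17 (H(K, R) = 11 + 6 = 17)
(-4 + 3)²*H(-16, 4*(-3) + 5) = (-4 + 3)²*17 = (-1)²*17 = 1*17 = 17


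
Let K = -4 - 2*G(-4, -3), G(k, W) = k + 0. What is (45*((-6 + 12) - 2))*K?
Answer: 720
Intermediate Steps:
G(k, W) = k
K = 4 (K = -4 - 2*(-4) = -4 + 8 = 4)
(45*((-6 + 12) - 2))*K = (45*((-6 + 12) - 2))*4 = (45*(6 - 2))*4 = (45*4)*4 = 180*4 = 720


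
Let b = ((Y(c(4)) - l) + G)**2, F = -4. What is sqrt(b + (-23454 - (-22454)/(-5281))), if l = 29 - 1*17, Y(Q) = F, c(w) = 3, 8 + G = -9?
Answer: I*sqrt(623855192339)/5281 ≈ 149.56*I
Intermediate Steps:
G = -17 (G = -8 - 9 = -17)
Y(Q) = -4
l = 12 (l = 29 - 17 = 12)
b = 1089 (b = ((-4 - 1*12) - 17)**2 = ((-4 - 12) - 17)**2 = (-16 - 17)**2 = (-33)**2 = 1089)
sqrt(b + (-23454 - (-22454)/(-5281))) = sqrt(1089 + (-23454 - (-22454)/(-5281))) = sqrt(1089 + (-23454 - (-22454)*(-1)/5281)) = sqrt(1089 + (-23454 - 1*22454/5281)) = sqrt(1089 + (-23454 - 22454/5281)) = sqrt(1089 - 123883028/5281) = sqrt(-118132019/5281) = I*sqrt(623855192339)/5281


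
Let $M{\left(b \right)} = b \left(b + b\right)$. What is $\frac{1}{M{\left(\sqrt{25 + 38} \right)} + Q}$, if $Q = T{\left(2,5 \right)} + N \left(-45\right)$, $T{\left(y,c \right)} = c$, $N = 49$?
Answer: $- \frac{1}{2074} \approx -0.00048216$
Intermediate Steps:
$M{\left(b \right)} = 2 b^{2}$ ($M{\left(b \right)} = b 2 b = 2 b^{2}$)
$Q = -2200$ ($Q = 5 + 49 \left(-45\right) = 5 - 2205 = -2200$)
$\frac{1}{M{\left(\sqrt{25 + 38} \right)} + Q} = \frac{1}{2 \left(\sqrt{25 + 38}\right)^{2} - 2200} = \frac{1}{2 \left(\sqrt{63}\right)^{2} - 2200} = \frac{1}{2 \left(3 \sqrt{7}\right)^{2} - 2200} = \frac{1}{2 \cdot 63 - 2200} = \frac{1}{126 - 2200} = \frac{1}{-2074} = - \frac{1}{2074}$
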